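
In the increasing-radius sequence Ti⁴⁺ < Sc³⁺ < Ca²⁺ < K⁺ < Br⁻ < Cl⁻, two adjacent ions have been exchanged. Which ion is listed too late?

Cl⁻

Compare adjacent ions: Cl⁻ and Br⁻ are in one column with the same charge; the lighter period-3 ion has one fewer shell and is smaller — yet in this increasing list Br⁻ sits before Cl⁻. Nothing else is reversed, so Cl⁻ should move one place to the left.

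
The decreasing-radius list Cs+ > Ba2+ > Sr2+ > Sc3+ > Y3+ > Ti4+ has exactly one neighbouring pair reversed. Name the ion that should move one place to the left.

Y3+

The pair Sc3+, Y3+ is the wrong way round — both in group 3 with the same charge; Sc3+ (period 4) has the smaller radius. All other adjacent pairs agree with periodic trends, so Y3+ is the misplaced ion.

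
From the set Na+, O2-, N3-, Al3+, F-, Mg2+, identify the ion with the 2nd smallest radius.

Mg2+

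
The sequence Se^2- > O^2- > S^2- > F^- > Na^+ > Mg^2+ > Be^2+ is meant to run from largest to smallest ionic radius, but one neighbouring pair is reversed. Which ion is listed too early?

Scanning neighbour by neighbour, only O^2-/S^2- violates a trend: same group and charge — period 2 sits above period 3, so O^2- is smaller. That makes O^2- the one sitting a position early relative to where it belongs.

O^2-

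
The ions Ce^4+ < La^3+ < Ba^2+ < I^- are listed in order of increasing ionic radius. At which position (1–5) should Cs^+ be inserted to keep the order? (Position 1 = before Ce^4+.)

Isoelectronic series (54 e⁻ each). Size is set by nuclear charge: more protons means a smaller ion. Ce^4+ (Z=58), La^3+ (Z=57), Ba^2+ (Z=56), Cs^+ (Z=55), I^- (Z=53).
With Cs^+ included the full order is Ce^4+ < La^3+ < Ba^2+ < Cs^+ < I^-, so it takes position 4.

4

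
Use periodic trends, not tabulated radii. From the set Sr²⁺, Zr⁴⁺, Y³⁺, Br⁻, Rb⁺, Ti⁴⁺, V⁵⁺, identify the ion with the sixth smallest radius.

Work out protons and electrons: V⁵⁺: 18 e⁻, Z=23, Ti⁴⁺: 18 e⁻, Z=22, Zr⁴⁺: 36 e⁻, Z=40, Y³⁺: 36 e⁻, Z=39, Sr²⁺: 36 e⁻, Z=38, Rb⁺: 36 e⁻, Z=37, Br⁻: 36 e⁻, Z=35. V⁵⁺ < Ti⁴⁺ (both 18 e⁻, Z=23>22); Ti⁴⁺ < Zr⁴⁺ (same group, 1 shell fewer); Zr⁴⁺ < Y³⁺ (isoelectronic, higher Z=40 is smaller); Y³⁺ < Sr²⁺ (isoelectronic, higher Z=39 is smaller); Sr²⁺ < Rb⁺ (isoelectronic, higher Z=38 is smaller); Rb⁺ < Br⁻ (both 36 e⁻, Z=37>35).
So the order is V⁵⁺ < Ti⁴⁺ < Zr⁴⁺ < Y³⁺ < Sr²⁺ < Rb⁺ < Br⁻; the 6th-smallest ion is Rb⁺.

Rb⁺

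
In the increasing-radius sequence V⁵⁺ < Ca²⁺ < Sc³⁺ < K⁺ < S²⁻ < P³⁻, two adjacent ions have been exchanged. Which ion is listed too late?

The pair Ca²⁺, Sc³⁺ is the wrong way round — Sc³⁺ and Ca²⁺ share 18 electrons; the higher nuclear charge on Sc (Z=21) contracts it more, so Sc³⁺ < Ca²⁺. All other adjacent pairs agree with periodic trends, so Sc³⁺ is the misplaced ion.

Sc³⁺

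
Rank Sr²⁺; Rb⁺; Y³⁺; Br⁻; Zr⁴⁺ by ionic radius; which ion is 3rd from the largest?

Sr²⁺

These species are isoelectronic with 36 electrons. The only difference is the number of protons: Zr⁴⁺ (Z=40), Y³⁺ (Z=39), Sr²⁺ (Z=38), Rb⁺ (Z=37), Br⁻ (Z=35). The strongest nuclear pull (Zr⁴⁺) gives the smallest ion.
Ordering: Zr⁴⁺ < Y³⁺ < Sr²⁺ < Rb⁺ < Br⁻. The 3rd largest is Sr²⁺.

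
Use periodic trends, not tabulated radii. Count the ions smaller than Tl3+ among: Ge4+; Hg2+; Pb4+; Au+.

2

Electron counts and nuclear charges: Ge4+: 28 e⁻, Z=32, Pb4+: 78 e⁻, Z=82, Tl3+: 78 e⁻, Z=81, Hg2+: 78 e⁻, Z=80, Au+: 78 e⁻, Z=79. Ge4+ < Pb4+ (same group, period 4 vs 6); Pb4+ < Tl3+ (isoelectronic, higher Z=82 is smaller); Tl3+ < Hg2+ (both 78 e⁻, Z=81>80); Hg2+ < Au+ (isoelectronic, higher Z=80 is smaller).
Ordering all of them (including Tl3+) by radius gives Ge4+ < Pb4+ < Tl3+ < Hg2+ < Au+. Count: 2.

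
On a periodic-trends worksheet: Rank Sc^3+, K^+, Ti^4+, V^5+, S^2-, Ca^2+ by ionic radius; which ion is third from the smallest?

Each ion has 18 electrons. The ranking follows nuclear charge in reverse — greater Z gives a smaller radius. V^5+ (Z=23), Ti^4+ (Z=22), Sc^3+ (Z=21), Ca^2+ (Z=20), K^+ (Z=19), S^2- (Z=16).
That gives V^5+ < Ti^4+ < Sc^3+ < Ca^2+ < K^+ < S^2-. From the smallest end, number 3 is Sc^3+.

Sc^3+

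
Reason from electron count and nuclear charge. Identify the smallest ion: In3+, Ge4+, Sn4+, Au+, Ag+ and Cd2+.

First list Z and electron count for each: Ge4+ has 28 e⁻ (Z=32), Sn4+ has 46 e⁻ (Z=50), In3+ has 46 e⁻ (Z=49), Cd2+ has 46 e⁻ (Z=48), Ag+ has 46 e⁻ (Z=47), Au+ has 78 e⁻ (Z=79). Ge4+ < Sn4+ (same group, 1 shell fewer); Sn4+ < In3+ (both 46 e⁻, Z=50>49); In3+ < Cd2+ (both 46 e⁻, Z=49>48); Cd2+ < Ag+ (both 46 e⁻, Z=48>47); Ag+ < Au+ (same group, period 5 vs 6).

Ge4+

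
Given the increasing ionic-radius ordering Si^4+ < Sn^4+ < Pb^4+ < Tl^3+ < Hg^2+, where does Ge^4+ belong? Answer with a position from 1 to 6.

2

Electron counts and nuclear charges: Si^4+: 10 e⁻, Z=14, Ge^4+: 28 e⁻, Z=32, Sn^4+: 46 e⁻, Z=50, Pb^4+: 78 e⁻, Z=82, Tl^3+: 78 e⁻, Z=81, Hg^2+: 78 e⁻, Z=80. Si^4+ < Ge^4+ (same group, period 3 vs 4); Ge^4+ < Sn^4+ (same group, 1 shell fewer); Sn^4+ < Pb^4+ (same group, period 5 vs 6); Pb^4+ < Tl^3+ (both 78 e⁻, Z=82>81); Tl^3+ < Hg^2+ (isoelectronic, higher Z=81 is smaller).
With Ge^4+ included the full order is Si^4+ < Ge^4+ < Sn^4+ < Pb^4+ < Tl^3+ < Hg^2+, so it takes position 2.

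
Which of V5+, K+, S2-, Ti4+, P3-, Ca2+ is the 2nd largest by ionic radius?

S2-

Isoelectronic series (18 e⁻ each). Size is set by nuclear charge: more protons means a smaller ion. V5+ (Z=23), Ti4+ (Z=22), Ca2+ (Z=20), K+ (Z=19), S2- (Z=16), P3- (Z=15).
So the order is V5+ < Ti4+ < Ca2+ < K+ < S2- < P3-; the 2nd-largest ion is S2-.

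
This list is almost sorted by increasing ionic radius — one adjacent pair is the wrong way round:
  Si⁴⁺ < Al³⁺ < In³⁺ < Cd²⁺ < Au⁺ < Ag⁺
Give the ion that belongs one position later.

Scanning neighbour by neighbour, only Au⁺/Ag⁺ violates a trend: both in group 11 with the same charge; Ag⁺ (period 5) has the smaller radius. That makes Au⁺ the one sitting a position early relative to where it belongs.

Au⁺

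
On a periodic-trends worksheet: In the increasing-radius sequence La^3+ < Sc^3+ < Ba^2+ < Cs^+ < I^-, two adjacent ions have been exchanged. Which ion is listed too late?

Scanning neighbour by neighbour, only La^3+/Sc^3+ violates a trend: Sc^3+ and La^3+ are in one column with the same charge; the lighter period-4 ion has 2 fewer shells and is smaller. That makes Sc^3+ the one sitting a position late relative to where it belongs.

Sc^3+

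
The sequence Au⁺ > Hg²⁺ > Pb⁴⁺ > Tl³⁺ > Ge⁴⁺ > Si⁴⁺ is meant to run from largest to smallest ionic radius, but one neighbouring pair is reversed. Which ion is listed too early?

Pb⁴⁺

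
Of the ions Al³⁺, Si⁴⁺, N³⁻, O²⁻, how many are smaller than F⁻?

2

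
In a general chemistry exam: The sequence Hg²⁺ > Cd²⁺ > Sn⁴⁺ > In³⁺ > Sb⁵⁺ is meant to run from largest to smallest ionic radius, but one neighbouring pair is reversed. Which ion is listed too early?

Sn⁴⁺

Check each adjacent pair. Sn⁴⁺ and In³⁺ are reversed: both have 46 electrons but Z(Sn)=50 > Z(In)=49, so Sn⁴⁺ should be the smaller of the two. No other neighbouring pair contradicts the periodic trends, so Sn⁴⁺ is the ion listed too early.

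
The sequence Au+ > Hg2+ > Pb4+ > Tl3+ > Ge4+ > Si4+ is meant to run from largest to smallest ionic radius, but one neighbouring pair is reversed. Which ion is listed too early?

Pb4+

Check each adjacent pair. Pb4+ and Tl3+ are reversed: Pb4+ and Tl3+ share 78 electrons; the higher nuclear charge on Pb (Z=82) contracts it more, so Pb4+ < Tl3+. No other neighbouring pair contradicts the periodic trends, so Pb4+ is the ion listed too early.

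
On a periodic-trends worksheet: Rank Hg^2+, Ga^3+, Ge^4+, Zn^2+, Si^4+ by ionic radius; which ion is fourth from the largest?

Tabulating Z and e⁻: Si^4+ (Z=14, 10 e⁻), Ge^4+ (Z=32, 28 e⁻), Ga^3+ (Z=31, 28 e⁻), Zn^2+ (Z=30, 28 e⁻), Hg^2+ (Z=80, 78 e⁻). Si^4+ < Ge^4+ (same group, 1 shell fewer); Ge^4+ < Ga^3+ (isoelectronic, higher Z=32 is smaller); Ga^3+ < Zn^2+ (both 28 e⁻, Z=31>30); Zn^2+ < Hg^2+ (same group, period 4 vs 6).
Ordering: Si^4+ < Ge^4+ < Ga^3+ < Zn^2+ < Hg^2+. The fourth largest is Ge^4+.

Ge^4+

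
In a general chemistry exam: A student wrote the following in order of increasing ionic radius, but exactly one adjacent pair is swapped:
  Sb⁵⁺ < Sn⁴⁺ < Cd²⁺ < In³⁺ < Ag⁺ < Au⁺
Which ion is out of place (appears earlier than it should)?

Cd²⁺

Compare adjacent ions: both have 46 electrons but Z(In)=49 > Z(Cd)=48, so In³⁺ should be the smaller of the two — yet in this increasing list Cd²⁺ sits before In³⁺. Nothing else is reversed, so Cd²⁺ should move one place to the right.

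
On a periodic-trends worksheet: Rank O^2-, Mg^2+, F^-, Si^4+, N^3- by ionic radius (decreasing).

N^3- > O^2- > F^- > Mg^2+ > Si^4+

Isoelectronic series (10 e⁻ each). Size is set by nuclear charge: more protons means a smaller ion. Si^4+ (Z=14), Mg^2+ (Z=12), F^- (Z=9), O^2- (Z=8), N^3- (Z=7).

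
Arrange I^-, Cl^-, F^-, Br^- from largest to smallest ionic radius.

All are in the same group with charge -1. Radius grows down the group as n (the outermost shell) increases.

I^- > Br^- > Cl^- > F^-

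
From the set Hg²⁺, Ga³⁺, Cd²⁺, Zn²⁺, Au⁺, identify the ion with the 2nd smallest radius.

Zn²⁺

Electron counts and nuclear charges: Ga³⁺ has 28 e⁻ (Z=31), Zn²⁺ has 28 e⁻ (Z=30), Cd²⁺ has 46 e⁻ (Z=48), Hg²⁺ has 78 e⁻ (Z=80), Au⁺ has 78 e⁻ (Z=79). Ga³⁺ < Zn²⁺ (both 28 e⁻, Z=31>30); Zn²⁺ < Cd²⁺ (same group, 1 shell fewer); Cd²⁺ < Hg²⁺ (same group, 1 shell fewer); Hg²⁺ < Au⁺ (isoelectronic, higher Z=80 is smaller).
Full ascending order: Ga³⁺ < Zn²⁺ < Cd²⁺ < Hg²⁺ < Au⁺. Counting from the smallest, position 2 is Zn²⁺.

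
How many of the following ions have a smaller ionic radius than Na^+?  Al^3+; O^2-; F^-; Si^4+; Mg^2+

3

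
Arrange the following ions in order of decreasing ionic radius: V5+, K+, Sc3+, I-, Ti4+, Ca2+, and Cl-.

I- > Cl- > K+ > Ca2+ > Sc3+ > Ti4+ > V5+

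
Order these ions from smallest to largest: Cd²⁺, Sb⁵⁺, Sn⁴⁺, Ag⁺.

These species are isoelectronic with 46 electrons. The only difference is the number of protons: Sb⁵⁺ (Z=51), Sn⁴⁺ (Z=50), Cd²⁺ (Z=48), Ag⁺ (Z=47). The strongest nuclear pull (Sb⁵⁺) gives the smallest ion.

Sb⁵⁺ < Sn⁴⁺ < Cd²⁺ < Ag⁺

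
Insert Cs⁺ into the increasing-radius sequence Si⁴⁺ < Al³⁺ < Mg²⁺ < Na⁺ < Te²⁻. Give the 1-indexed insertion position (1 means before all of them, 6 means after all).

Tabulating Z and e⁻: Si⁴⁺ (Z=14, 10 e⁻), Al³⁺ (Z=13, 10 e⁻), Mg²⁺ (Z=12, 10 e⁻), Na⁺ (Z=11, 10 e⁻), Cs⁺ (Z=55, 54 e⁻), Te²⁻ (Z=52, 54 e⁻). Si⁴⁺ < Al³⁺ (isoelectronic, higher Z=14 is smaller); Al³⁺ < Mg²⁺ (both 10 e⁻, Z=13>12); Mg²⁺ < Na⁺ (both 10 e⁻, Z=12>11); Na⁺ < Cs⁺ (same group, period 3 vs 6); Cs⁺ < Te²⁻ (both 54 e⁻, Z=55>52).
Putting Cs⁺ in gives Si⁴⁺ < Al³⁺ < Mg²⁺ < Na⁺ < Cs⁺ < Te²⁻; it lands at slot 5.

5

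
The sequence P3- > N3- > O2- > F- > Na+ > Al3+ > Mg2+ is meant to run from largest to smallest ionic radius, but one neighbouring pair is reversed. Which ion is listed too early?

Al3+

Check each adjacent pair. Al3+ and Mg2+ are reversed: both have 10 electrons but Z(Al)=13 > Z(Mg)=12, so Al3+ should be the smaller of the two. No other neighbouring pair contradicts the periodic trends, so Al3+ is the ion listed too early.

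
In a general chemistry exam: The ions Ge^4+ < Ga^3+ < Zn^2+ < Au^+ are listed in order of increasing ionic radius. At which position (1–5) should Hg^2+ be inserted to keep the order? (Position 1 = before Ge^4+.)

4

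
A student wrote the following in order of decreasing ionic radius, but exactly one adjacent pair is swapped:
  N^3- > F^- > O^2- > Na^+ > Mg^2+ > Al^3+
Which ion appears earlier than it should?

F^-

Scanning neighbour by neighbour, only F^-/O^2- violates a trend: they are isoelectronic (10 e⁻) and F has more protons than O (9 vs 8), making F^- smaller. That makes F^- the one sitting a position early relative to where it belongs.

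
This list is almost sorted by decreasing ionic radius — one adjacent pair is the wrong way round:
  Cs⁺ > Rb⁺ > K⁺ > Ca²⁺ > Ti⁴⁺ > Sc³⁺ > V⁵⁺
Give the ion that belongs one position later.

Ti⁴⁺

The pair Ti⁴⁺, Sc³⁺ is the wrong way round — both have 18 electrons but Z(Ti)=22 > Z(Sc)=21, so Ti⁴⁺ should be the smaller of the two. All other adjacent pairs agree with periodic trends, so Ti⁴⁺ is the misplaced ion.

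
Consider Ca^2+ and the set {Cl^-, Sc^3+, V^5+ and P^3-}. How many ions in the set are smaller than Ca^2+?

2

Each ion has 18 electrons. The ranking follows nuclear charge in reverse — greater Z gives a smaller radius. V^5+ (Z=23), Sc^3+ (Z=21), Ca^2+ (Z=20), Cl^- (Z=17), P^3- (Z=15).
Relative to Ca^2+, the ions that are smaller are V^5+, Sc^3+. Count: 2.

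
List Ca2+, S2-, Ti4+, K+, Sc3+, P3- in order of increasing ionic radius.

Ti4+ < Sc3+ < Ca2+ < K+ < S2- < P3-

All of these have 18 electrons (isoelectronic). With the same electron cloud, the ion with the most protons pulls it in tightest. Nuclear charges: Ti4+ (Z=22), Sc3+ (Z=21), Ca2+ (Z=20), K+ (Z=19), S2- (Z=16), P3- (Z=15). Highest Z is smallest.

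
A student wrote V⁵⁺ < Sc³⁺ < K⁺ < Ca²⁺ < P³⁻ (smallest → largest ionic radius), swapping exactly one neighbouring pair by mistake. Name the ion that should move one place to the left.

Ca²⁺

Check each adjacent pair. K⁺ and Ca²⁺ are reversed: both have 18 electrons but Z(Ca)=20 > Z(K)=19, so Ca²⁺ should be the smaller of the two. No other neighbouring pair contradicts the periodic trends, so Ca²⁺ is the ion listed too late.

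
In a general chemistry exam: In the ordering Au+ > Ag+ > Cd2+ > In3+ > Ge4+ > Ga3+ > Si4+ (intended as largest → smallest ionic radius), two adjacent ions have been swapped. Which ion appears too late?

The pair Ge4+, Ga3+ is the wrong way round — they are isoelectronic (28 e⁻) and Ge has more protons than Ga (32 vs 31), making Ge4+ smaller. All other adjacent pairs agree with periodic trends, so Ga3+ is the misplaced ion.

Ga3+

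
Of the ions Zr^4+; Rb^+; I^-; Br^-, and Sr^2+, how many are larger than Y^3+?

First list Z and electron count for each: Zr^4+: 36 e⁻, Z=40, Y^3+: 36 e⁻, Z=39, Sr^2+: 36 e⁻, Z=38, Rb^+: 36 e⁻, Z=37, Br^-: 36 e⁻, Z=35, I^-: 54 e⁻, Z=53. Zr^4+ < Y^3+ (both 36 e⁻, Z=40>39); Y^3+ < Sr^2+ (both 36 e⁻, Z=39>38); Sr^2+ < Rb^+ (both 36 e⁻, Z=38>37); Rb^+ < Br^- (both 36 e⁻, Z=37>35); Br^- < I^- (same group, period 4 vs 5).
Overall: Zr^4+ < Y^3+ < Sr^2+ < Rb^+ < Br^- < I^-. Y^3+ has 1 below it and 4 above. So 4 are larger.

4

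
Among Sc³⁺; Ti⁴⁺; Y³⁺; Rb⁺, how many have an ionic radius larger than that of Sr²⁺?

Tabulating Z and e⁻: Ti⁴⁺: 18 e⁻, Z=22, Sc³⁺: 18 e⁻, Z=21, Y³⁺: 36 e⁻, Z=39, Sr²⁺: 36 e⁻, Z=38, Rb⁺: 36 e⁻, Z=37. Ti⁴⁺ < Sc³⁺ (both 18 e⁻, Z=22>21); Sc³⁺ < Y³⁺ (same group, period 4 vs 5); Y³⁺ < Sr²⁺ (both 36 e⁻, Z=39>38); Sr²⁺ < Rb⁺ (both 36 e⁻, Z=38>37).
Overall: Ti⁴⁺ < Sc³⁺ < Y³⁺ < Sr²⁺ < Rb⁺. Sr²⁺ has 3 below it and 1 above. So 1 is larger.

1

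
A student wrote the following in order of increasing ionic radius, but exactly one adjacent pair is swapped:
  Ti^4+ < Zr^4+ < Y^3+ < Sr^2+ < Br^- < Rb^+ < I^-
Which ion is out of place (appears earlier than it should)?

Br^-

Compare adjacent ions: Rb^+ and Br^- share 36 electrons; the higher nuclear charge on Rb (Z=37) contracts it more, so Rb^+ < Br^- — yet in this increasing list Br^- sits before Rb^+. Nothing else is reversed, so Br^- should move one place to the right.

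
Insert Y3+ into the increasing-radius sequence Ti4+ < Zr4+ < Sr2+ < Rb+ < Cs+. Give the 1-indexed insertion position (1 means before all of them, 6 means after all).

Tabulating Z and e⁻: Ti4+: 18 e⁻, Z=22, Zr4+: 36 e⁻, Z=40, Y3+: 36 e⁻, Z=39, Sr2+: 36 e⁻, Z=38, Rb+: 36 e⁻, Z=37, Cs+: 54 e⁻, Z=55. Ti4+ < Zr4+ (same group, period 4 vs 5); Zr4+ < Y3+ (both 36 e⁻, Z=40>39); Y3+ < Sr2+ (both 36 e⁻, Z=39>38); Sr2+ < Rb+ (isoelectronic, higher Z=38 is smaller); Rb+ < Cs+ (same group, 1 shell fewer).
The complete sequence is Ti4+ < Zr4+ < Y3+ < Sr2+ < Rb+ < Cs+. Y3+ sits at position 3.

3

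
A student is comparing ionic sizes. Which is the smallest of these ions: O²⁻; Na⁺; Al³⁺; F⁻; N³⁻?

Al³⁺

These species are isoelectronic with 10 electrons. The only difference is the number of protons: Al³⁺ (Z=13), Na⁺ (Z=11), F⁻ (Z=9), O²⁻ (Z=8), N³⁻ (Z=7). The strongest nuclear pull (Al³⁺) gives the smallest ion.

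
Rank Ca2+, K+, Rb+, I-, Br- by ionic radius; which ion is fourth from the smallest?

Br-

First list Z and electron count for each: Ca2+ (Z=20, 18 e⁻), K+ (Z=19, 18 e⁻), Rb+ (Z=37, 36 e⁻), Br- (Z=35, 36 e⁻), I- (Z=53, 54 e⁻). Ca2+ < K+ (both 18 e⁻, Z=20>19); K+ < Rb+ (same group, period 4 vs 5); Rb+ < Br- (both 36 e⁻, Z=37>35); Br- < I- (same group, 1 shell fewer).
Full ascending order: Ca2+ < K+ < Rb+ < Br- < I-. Counting from the smallest, position 4 is Br-.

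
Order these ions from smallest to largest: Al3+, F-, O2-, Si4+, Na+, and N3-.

Si4+ < Al3+ < Na+ < F- < O2- < N3-

Each ion has 10 electrons. The ranking follows nuclear charge in reverse — greater Z gives a smaller radius. Si4+ (Z=14), Al3+ (Z=13), Na+ (Z=11), F- (Z=9), O2- (Z=8), N3- (Z=7).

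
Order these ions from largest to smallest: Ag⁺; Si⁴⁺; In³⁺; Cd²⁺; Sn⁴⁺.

Ag⁺ > Cd²⁺ > In³⁺ > Sn⁴⁺ > Si⁴⁺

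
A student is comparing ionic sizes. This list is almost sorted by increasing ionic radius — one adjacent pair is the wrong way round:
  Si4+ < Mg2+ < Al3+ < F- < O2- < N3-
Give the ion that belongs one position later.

Mg2+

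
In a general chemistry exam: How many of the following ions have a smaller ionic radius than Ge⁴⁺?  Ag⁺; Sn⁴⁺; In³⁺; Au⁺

Work out protons and electrons: Ge⁴⁺: 28 e⁻, Z=32, Sn⁴⁺: 46 e⁻, Z=50, In³⁺: 46 e⁻, Z=49, Ag⁺: 46 e⁻, Z=47, Au⁺: 78 e⁻, Z=79. Ge⁴⁺ < Sn⁴⁺ (same group, 1 shell fewer); Sn⁴⁺ < In³⁺ (isoelectronic, higher Z=50 is smaller); In³⁺ < Ag⁺ (both 46 e⁻, Z=49>47); Ag⁺ < Au⁺ (same group, 1 shell fewer).
Relative to Ge⁴⁺, the ions that are smaller are none. That's 0.

0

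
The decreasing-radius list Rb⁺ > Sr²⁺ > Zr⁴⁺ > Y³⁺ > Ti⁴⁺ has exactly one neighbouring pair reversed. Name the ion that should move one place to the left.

The pair Zr⁴⁺, Y³⁺ is the wrong way round — Zr⁴⁺ and Y³⁺ share 36 electrons; the higher nuclear charge on Zr (Z=40) contracts it more, so Zr⁴⁺ < Y³⁺. All other adjacent pairs agree with periodic trends, so Y³⁺ is the misplaced ion.

Y³⁺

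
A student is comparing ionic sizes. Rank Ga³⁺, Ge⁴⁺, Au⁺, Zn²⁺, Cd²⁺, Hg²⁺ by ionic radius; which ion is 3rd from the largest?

Electron counts and nuclear charges: Ge⁴⁺ has 28 e⁻ (Z=32), Ga³⁺ has 28 e⁻ (Z=31), Zn²⁺ has 28 e⁻ (Z=30), Cd²⁺ has 46 e⁻ (Z=48), Hg²⁺ has 78 e⁻ (Z=80), Au⁺ has 78 e⁻ (Z=79). Ge⁴⁺ < Ga³⁺ (both 28 e⁻, Z=32>31); Ga³⁺ < Zn²⁺ (isoelectronic, higher Z=31 is smaller); Zn²⁺ < Cd²⁺ (same group, 1 shell fewer); Cd²⁺ < Hg²⁺ (same group, 1 shell fewer); Hg²⁺ < Au⁺ (isoelectronic, higher Z=80 is smaller).
Full ascending order: Ge⁴⁺ < Ga³⁺ < Zn²⁺ < Cd²⁺ < Hg²⁺ < Au⁺. Counting from the largest, position 3 is Cd²⁺.

Cd²⁺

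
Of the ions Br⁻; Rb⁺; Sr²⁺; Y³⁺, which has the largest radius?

Br⁻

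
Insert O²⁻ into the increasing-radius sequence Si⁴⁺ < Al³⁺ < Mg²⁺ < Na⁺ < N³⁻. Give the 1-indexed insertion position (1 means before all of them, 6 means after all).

5

Each ion has 10 electrons. The ranking follows nuclear charge in reverse — greater Z gives a smaller radius. Si⁴⁺ (Z=14), Al³⁺ (Z=13), Mg²⁺ (Z=12), Na⁺ (Z=11), O²⁻ (Z=8), N³⁻ (Z=7).
Putting O²⁻ in gives Si⁴⁺ < Al³⁺ < Mg²⁺ < Na⁺ < O²⁻ < N³⁻; it lands at slot 5.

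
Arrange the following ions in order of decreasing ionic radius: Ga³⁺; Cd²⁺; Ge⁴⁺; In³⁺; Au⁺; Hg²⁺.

Work out protons and electrons: Ge⁴⁺ has 28 e⁻ (Z=32), Ga³⁺ has 28 e⁻ (Z=31), In³⁺ has 46 e⁻ (Z=49), Cd²⁺ has 46 e⁻ (Z=48), Hg²⁺ has 78 e⁻ (Z=80), Au⁺ has 78 e⁻ (Z=79). Ge⁴⁺ < Ga³⁺ (both 28 e⁻, Z=32>31); Ga³⁺ < In³⁺ (same group, 1 shell fewer); In³⁺ < Cd²⁺ (both 46 e⁻, Z=49>48); Cd²⁺ < Hg²⁺ (same group, period 5 vs 6); Hg²⁺ < Au⁺ (both 78 e⁻, Z=80>79).

Au⁺ > Hg²⁺ > Cd²⁺ > In³⁺ > Ga³⁺ > Ge⁴⁺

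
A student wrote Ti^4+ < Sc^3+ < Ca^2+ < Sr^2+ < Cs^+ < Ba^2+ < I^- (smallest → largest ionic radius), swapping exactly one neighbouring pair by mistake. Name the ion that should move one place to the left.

Ba^2+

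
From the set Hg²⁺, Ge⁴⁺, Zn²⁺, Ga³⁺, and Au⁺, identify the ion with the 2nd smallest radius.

Ga³⁺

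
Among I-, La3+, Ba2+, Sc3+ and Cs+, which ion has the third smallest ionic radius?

Tabulating Z and e⁻: Sc3+: 18 e⁻, Z=21, La3+: 54 e⁻, Z=57, Ba2+: 54 e⁻, Z=56, Cs+: 54 e⁻, Z=55, I-: 54 e⁻, Z=53. Sc3+ < La3+ (same group, 2 shells fewer); La3+ < Ba2+ (isoelectronic, higher Z=57 is smaller); Ba2+ < Cs+ (isoelectronic, higher Z=56 is smaller); Cs+ < I- (isoelectronic, higher Z=55 is smaller).
So the order is Sc3+ < La3+ < Ba2+ < Cs+ < I-; the 3rd-smallest ion is Ba2+.

Ba2+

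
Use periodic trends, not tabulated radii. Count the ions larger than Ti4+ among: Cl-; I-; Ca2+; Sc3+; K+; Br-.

First list Z and electron count for each: Ti4+ (Z=22, 18 e⁻), Sc3+ (Z=21, 18 e⁻), Ca2+ (Z=20, 18 e⁻), K+ (Z=19, 18 e⁻), Cl- (Z=17, 18 e⁻), Br- (Z=35, 36 e⁻), I- (Z=53, 54 e⁻). Ti4+ < Sc3+ (both 18 e⁻, Z=22>21); Sc3+ < Ca2+ (both 18 e⁻, Z=21>20); Ca2+ < K+ (both 18 e⁻, Z=20>19); K+ < Cl- (both 18 e⁻, Z=19>17); Cl- < Br- (same group, period 3 vs 4); Br- < I- (same group, period 4 vs 5).
Overall: Ti4+ < Sc3+ < Ca2+ < K+ < Cl- < Br- < I-. Ti4+ has 0 below it and 6 above. Count: 6.

6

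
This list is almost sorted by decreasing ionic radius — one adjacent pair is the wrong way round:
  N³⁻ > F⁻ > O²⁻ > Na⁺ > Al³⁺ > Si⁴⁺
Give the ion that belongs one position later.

F⁻

Compare adjacent ions: they are isoelectronic (10 e⁻) and F has more protons than O (9 vs 8), making F⁻ smaller — yet in this decreasing list F⁻ sits before O²⁻. Nothing else is reversed, so F⁻ should move one place to the right.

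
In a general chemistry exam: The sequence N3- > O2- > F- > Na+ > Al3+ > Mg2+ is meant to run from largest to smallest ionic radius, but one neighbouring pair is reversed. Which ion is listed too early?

The pair Al3+, Mg2+ is the wrong way round — both have 10 electrons but Z(Al)=13 > Z(Mg)=12, so Al3+ should be the smaller of the two. All other adjacent pairs agree with periodic trends, so Al3+ is the misplaced ion.

Al3+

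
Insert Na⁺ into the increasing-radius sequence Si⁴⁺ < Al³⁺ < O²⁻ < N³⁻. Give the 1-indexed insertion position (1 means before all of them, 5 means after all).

Each ion has 10 electrons. The ranking follows nuclear charge in reverse — greater Z gives a smaller radius. Si⁴⁺ (Z=14), Al³⁺ (Z=13), Na⁺ (Z=11), O²⁻ (Z=8), N³⁻ (Z=7).
With Na⁺ included the full order is Si⁴⁺ < Al³⁺ < Na⁺ < O²⁻ < N³⁻, so it takes position 3.

3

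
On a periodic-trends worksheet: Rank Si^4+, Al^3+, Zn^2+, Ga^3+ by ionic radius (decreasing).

Zn^2+ > Ga^3+ > Al^3+ > Si^4+

Electron counts and nuclear charges: Si^4+ (Z=14, 10 e⁻), Al^3+ (Z=13, 10 e⁻), Ga^3+ (Z=31, 28 e⁻), Zn^2+ (Z=30, 28 e⁻). Si^4+ < Al^3+ (isoelectronic, higher Z=14 is smaller); Al^3+ < Ga^3+ (same group, period 3 vs 4); Ga^3+ < Zn^2+ (isoelectronic, higher Z=31 is smaller).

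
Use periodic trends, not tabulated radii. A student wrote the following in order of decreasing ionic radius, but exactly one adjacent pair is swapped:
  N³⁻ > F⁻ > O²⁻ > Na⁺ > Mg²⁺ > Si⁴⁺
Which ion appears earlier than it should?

Compare adjacent ions: both have 10 electrons but Z(F)=9 > Z(O)=8, so F⁻ should be the smaller of the two — yet in this decreasing list F⁻ sits before O²⁻. Nothing else is reversed, so F⁻ should move one place to the right.

F⁻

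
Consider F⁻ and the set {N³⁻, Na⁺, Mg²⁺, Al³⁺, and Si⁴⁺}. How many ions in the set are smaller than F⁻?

4

These species are isoelectronic with 10 electrons. The only difference is the number of protons: Si⁴⁺ (Z=14), Al³⁺ (Z=13), Mg²⁺ (Z=12), Na⁺ (Z=11), F⁻ (Z=9), N³⁻ (Z=7). The strongest nuclear pull (Si⁴⁺) gives the smallest ion.
Overall: Si⁴⁺ < Al³⁺ < Mg²⁺ < Na⁺ < F⁻ < N³⁻. F⁻ has 4 below it and 1 above. Count: 4.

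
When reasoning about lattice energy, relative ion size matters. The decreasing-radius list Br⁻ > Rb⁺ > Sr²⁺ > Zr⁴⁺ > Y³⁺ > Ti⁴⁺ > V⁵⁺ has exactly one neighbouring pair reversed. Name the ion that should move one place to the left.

Y³⁺

Scanning neighbour by neighbour, only Zr⁴⁺/Y³⁺ violates a trend: both have 36 electrons but Z(Zr)=40 > Z(Y)=39, so Zr⁴⁺ should be the smaller of the two. That makes Y³⁺ the one sitting a position late relative to where it belongs.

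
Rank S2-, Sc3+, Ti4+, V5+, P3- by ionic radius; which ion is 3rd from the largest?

Sc3+

Each ion has 18 electrons. The ranking follows nuclear charge in reverse — greater Z gives a smaller radius. V5+ (Z=23), Ti4+ (Z=22), Sc3+ (Z=21), S2- (Z=16), P3- (Z=15).
Ordering: V5+ < Ti4+ < Sc3+ < S2- < P3-. The 3rd largest is Sc3+.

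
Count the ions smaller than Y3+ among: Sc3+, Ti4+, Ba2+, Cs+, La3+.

2

First list Z and electron count for each: Ti4+ (Z=22, 18 e⁻), Sc3+ (Z=21, 18 e⁻), Y3+ (Z=39, 36 e⁻), La3+ (Z=57, 54 e⁻), Ba2+ (Z=56, 54 e⁻), Cs+ (Z=55, 54 e⁻). Ti4+ < Sc3+ (both 18 e⁻, Z=22>21); Sc3+ < Y3+ (same group, period 4 vs 5); Y3+ < La3+ (same group, period 5 vs 6); La3+ < Ba2+ (both 54 e⁻, Z=57>56); Ba2+ < Cs+ (isoelectronic, higher Z=56 is smaller).
Overall: Ti4+ < Sc3+ < Y3+ < La3+ < Ba2+ < Cs+. Y3+ has 2 below it and 3 above. Count: 2.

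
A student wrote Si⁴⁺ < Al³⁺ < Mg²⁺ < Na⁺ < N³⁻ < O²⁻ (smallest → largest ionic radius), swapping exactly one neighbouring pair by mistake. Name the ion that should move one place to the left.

O²⁻

The pair N³⁻, O²⁻ is the wrong way round — they are isoelectronic (10 e⁻) and O has more protons than N (8 vs 7), making O²⁻ smaller. All other adjacent pairs agree with periodic trends, so O²⁻ is the misplaced ion.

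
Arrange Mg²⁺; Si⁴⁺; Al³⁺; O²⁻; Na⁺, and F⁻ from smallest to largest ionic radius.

All of these have 10 electrons (isoelectronic). With the same electron cloud, the ion with the most protons pulls it in tightest. Nuclear charges: Si⁴⁺ (Z=14), Al³⁺ (Z=13), Mg²⁺ (Z=12), Na⁺ (Z=11), F⁻ (Z=9), O²⁻ (Z=8). Highest Z is smallest.

Si⁴⁺ < Al³⁺ < Mg²⁺ < Na⁺ < F⁻ < O²⁻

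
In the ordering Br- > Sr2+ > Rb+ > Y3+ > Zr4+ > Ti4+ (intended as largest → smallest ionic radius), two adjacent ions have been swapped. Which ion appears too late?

Rb+

Scanning neighbour by neighbour, only Sr2+/Rb+ violates a trend: Sr2+ and Rb+ share 36 electrons; the higher nuclear charge on Sr (Z=38) contracts it more, so Sr2+ < Rb+. That makes Rb+ the one sitting a position late relative to where it belongs.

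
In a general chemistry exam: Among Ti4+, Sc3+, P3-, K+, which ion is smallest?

Isoelectronic series (18 e⁻ each). Size is set by nuclear charge: more protons means a smaller ion. Ti4+ (Z=22), Sc3+ (Z=21), K+ (Z=19), P3- (Z=15).

Ti4+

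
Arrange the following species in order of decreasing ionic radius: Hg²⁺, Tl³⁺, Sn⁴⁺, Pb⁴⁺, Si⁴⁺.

Hg²⁺ > Tl³⁺ > Pb⁴⁺ > Sn⁴⁺ > Si⁴⁺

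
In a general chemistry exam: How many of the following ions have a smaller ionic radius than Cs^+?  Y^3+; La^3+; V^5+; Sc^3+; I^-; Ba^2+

5

V^5+ (Z=23, 18 e⁻), Sc^3+ (Z=21, 18 e⁻), Y^3+ (Z=39, 36 e⁻), La^3+ (Z=57, 54 e⁻), Ba^2+ (Z=56, 54 e⁻), Cs^+ (Z=55, 54 e⁻), I^- (Z=53, 54 e⁻). V^5+ < Sc^3+ (both 18 e⁻, Z=23>21); Sc^3+ < Y^3+ (same group, 1 shell fewer); Y^3+ < La^3+ (same group, period 5 vs 6); La^3+ < Ba^2+ (both 54 e⁻, Z=57>56); Ba^2+ < Cs^+ (isoelectronic, higher Z=56 is smaller); Cs^+ < I^- (isoelectronic, higher Z=55 is smaller).
Ordering all of them (including Cs^+) by radius gives V^5+ < Sc^3+ < Y^3+ < La^3+ < Ba^2+ < Cs^+ < I^-. That's 5.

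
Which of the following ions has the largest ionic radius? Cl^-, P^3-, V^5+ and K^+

P^3-

Each ion has 18 electrons. The ranking follows nuclear charge in reverse — greater Z gives a smaller radius. V^5+ (Z=23), K^+ (Z=19), Cl^- (Z=17), P^3- (Z=15).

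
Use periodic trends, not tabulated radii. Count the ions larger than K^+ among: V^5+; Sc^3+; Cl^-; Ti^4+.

These species are isoelectronic with 18 electrons. The only difference is the number of protons: V^5+ (Z=23), Ti^4+ (Z=22), Sc^3+ (Z=21), K^+ (Z=19), Cl^- (Z=17). The strongest nuclear pull (V^5+) gives the smallest ion.
Relative to K^+, the ions that are larger are Cl^-. So 1 is larger.

1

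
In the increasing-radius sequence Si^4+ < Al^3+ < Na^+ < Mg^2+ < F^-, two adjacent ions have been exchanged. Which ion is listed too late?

Mg^2+

The pair Na^+, Mg^2+ is the wrong way round — both have 10 electrons but Z(Mg)=12 > Z(Na)=11, so Mg^2+ should be the smaller of the two. All other adjacent pairs agree with periodic trends, so Mg^2+ is the misplaced ion.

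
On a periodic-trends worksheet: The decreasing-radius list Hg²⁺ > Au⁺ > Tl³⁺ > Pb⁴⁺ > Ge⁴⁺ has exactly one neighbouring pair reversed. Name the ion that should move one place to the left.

Au⁺

Scanning neighbour by neighbour, only Hg²⁺/Au⁺ violates a trend: they are isoelectronic (78 e⁻) and Hg has more protons than Au (80 vs 79), making Hg²⁺ smaller. That makes Au⁺ the one sitting a position late relative to where it belongs.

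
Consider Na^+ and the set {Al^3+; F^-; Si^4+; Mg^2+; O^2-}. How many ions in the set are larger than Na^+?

2

Isoelectronic series (10 e⁻ each). Size is set by nuclear charge: more protons means a smaller ion. Si^4+ (Z=14), Al^3+ (Z=13), Mg^2+ (Z=12), Na^+ (Z=11), F^- (Z=9), O^2- (Z=8).
Relative to Na^+, the ions that are larger are F^-, O^2-. Count: 2.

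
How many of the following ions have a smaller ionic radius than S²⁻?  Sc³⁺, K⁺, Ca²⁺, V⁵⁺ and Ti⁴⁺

5

Isoelectronic series (18 e⁻ each). Size is set by nuclear charge: more protons means a smaller ion. V⁵⁺ (Z=23), Ti⁴⁺ (Z=22), Sc³⁺ (Z=21), Ca²⁺ (Z=20), K⁺ (Z=19), S²⁻ (Z=16).
Ordering all of them (including S²⁻) by radius gives V⁵⁺ < Ti⁴⁺ < Sc³⁺ < Ca²⁺ < K⁺ < S²⁻. That's 5.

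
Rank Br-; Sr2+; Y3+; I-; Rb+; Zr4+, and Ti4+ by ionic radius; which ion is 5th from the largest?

Electron counts and nuclear charges: Ti4+: 18 e⁻, Z=22, Zr4+: 36 e⁻, Z=40, Y3+: 36 e⁻, Z=39, Sr2+: 36 e⁻, Z=38, Rb+: 36 e⁻, Z=37, Br-: 36 e⁻, Z=35, I-: 54 e⁻, Z=53. Ti4+ < Zr4+ (same group, period 4 vs 5); Zr4+ < Y3+ (both 36 e⁻, Z=40>39); Y3+ < Sr2+ (isoelectronic, higher Z=39 is smaller); Sr2+ < Rb+ (both 36 e⁻, Z=38>37); Rb+ < Br- (both 36 e⁻, Z=37>35); Br- < I- (same group, 1 shell fewer).
Ordering: Ti4+ < Zr4+ < Y3+ < Sr2+ < Rb+ < Br- < I-. The 5th largest is Y3+.

Y3+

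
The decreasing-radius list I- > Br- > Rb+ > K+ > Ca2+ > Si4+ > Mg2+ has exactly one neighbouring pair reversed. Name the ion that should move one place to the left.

Compare adjacent ions: Si4+ and Mg2+ share 10 electrons; the higher nuclear charge on Si (Z=14) contracts it more, so Si4+ < Mg2+ — yet in this decreasing list Si4+ sits before Mg2+. Nothing else is reversed, so Mg2+ should move one place to the left.

Mg2+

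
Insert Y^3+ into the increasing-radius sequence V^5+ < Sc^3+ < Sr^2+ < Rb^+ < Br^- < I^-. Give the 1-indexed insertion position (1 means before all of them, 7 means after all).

3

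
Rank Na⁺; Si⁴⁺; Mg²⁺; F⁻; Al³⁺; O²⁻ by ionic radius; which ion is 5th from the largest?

Al³⁺

All of these have 10 electrons (isoelectronic). With the same electron cloud, the ion with the most protons pulls it in tightest. Nuclear charges: Si⁴⁺ (Z=14), Al³⁺ (Z=13), Mg²⁺ (Z=12), Na⁺ (Z=11), F⁻ (Z=9), O²⁻ (Z=8). Highest Z is smallest.
So the order is Si⁴⁺ < Al³⁺ < Mg²⁺ < Na⁺ < F⁻ < O²⁻; the 5th-largest ion is Al³⁺.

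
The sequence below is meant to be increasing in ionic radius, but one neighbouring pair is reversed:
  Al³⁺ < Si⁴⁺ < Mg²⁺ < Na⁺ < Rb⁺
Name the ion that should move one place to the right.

Scanning neighbour by neighbour, only Al³⁺/Si⁴⁺ violates a trend: they are isoelectronic (10 e⁻) and Si has more protons than Al (14 vs 13), making Si⁴⁺ smaller. That makes Al³⁺ the one sitting a position early relative to where it belongs.

Al³⁺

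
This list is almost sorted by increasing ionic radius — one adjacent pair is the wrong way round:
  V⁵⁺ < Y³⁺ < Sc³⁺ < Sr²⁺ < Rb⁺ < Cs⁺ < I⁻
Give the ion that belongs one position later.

The pair Y³⁺, Sc³⁺ is the wrong way round — same group and charge — period 4 sits above period 5, so Sc³⁺ is smaller. All other adjacent pairs agree with periodic trends, so Y³⁺ is the misplaced ion.

Y³⁺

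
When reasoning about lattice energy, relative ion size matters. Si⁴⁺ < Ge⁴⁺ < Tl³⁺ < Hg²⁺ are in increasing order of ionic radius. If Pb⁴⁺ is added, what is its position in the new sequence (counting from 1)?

Work out protons and electrons: Si⁴⁺ has 10 e⁻ (Z=14), Ge⁴⁺ has 28 e⁻ (Z=32), Pb⁴⁺ has 78 e⁻ (Z=82), Tl³⁺ has 78 e⁻ (Z=81), Hg²⁺ has 78 e⁻ (Z=80). Si⁴⁺ < Ge⁴⁺ (same group, period 3 vs 4); Ge⁴⁺ < Pb⁴⁺ (same group, period 4 vs 6); Pb⁴⁺ < Tl³⁺ (isoelectronic, higher Z=82 is smaller); Tl³⁺ < Hg²⁺ (isoelectronic, higher Z=81 is smaller).
With Pb⁴⁺ included the full order is Si⁴⁺ < Ge⁴⁺ < Pb⁴⁺ < Tl³⁺ < Hg²⁺, so it takes position 3.

3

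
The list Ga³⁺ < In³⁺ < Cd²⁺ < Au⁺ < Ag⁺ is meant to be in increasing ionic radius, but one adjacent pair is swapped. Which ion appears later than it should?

Ag⁺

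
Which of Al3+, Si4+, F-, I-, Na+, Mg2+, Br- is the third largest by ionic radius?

Electron counts and nuclear charges: Si4+ has 10 e⁻ (Z=14), Al3+ has 10 e⁻ (Z=13), Mg2+ has 10 e⁻ (Z=12), Na+ has 10 e⁻ (Z=11), F- has 10 e⁻ (Z=9), Br- has 36 e⁻ (Z=35), I- has 54 e⁻ (Z=53). Si4+ < Al3+ (both 10 e⁻, Z=14>13); Al3+ < Mg2+ (isoelectronic, higher Z=13 is smaller); Mg2+ < Na+ (isoelectronic, higher Z=12 is smaller); Na+ < F- (both 10 e⁻, Z=11>9); F- < Br- (same group, 2 shells fewer); Br- < I- (same group, 1 shell fewer).
That gives Si4+ < Al3+ < Mg2+ < Na+ < F- < Br- < I-. From the largest end, number 3 is F-.

F-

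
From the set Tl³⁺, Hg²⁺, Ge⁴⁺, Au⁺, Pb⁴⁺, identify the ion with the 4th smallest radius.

Hg²⁺

First list Z and electron count for each: Ge⁴⁺ (Z=32, 28 e⁻), Pb⁴⁺ (Z=82, 78 e⁻), Tl³⁺ (Z=81, 78 e⁻), Hg²⁺ (Z=80, 78 e⁻), Au⁺ (Z=79, 78 e⁻). Ge⁴⁺ < Pb⁴⁺ (same group, period 4 vs 6); Pb⁴⁺ < Tl³⁺ (isoelectronic, higher Z=82 is smaller); Tl³⁺ < Hg²⁺ (isoelectronic, higher Z=81 is smaller); Hg²⁺ < Au⁺ (both 78 e⁻, Z=80>79).
That gives Ge⁴⁺ < Pb⁴⁺ < Tl³⁺ < Hg²⁺ < Au⁺. From the smallest end, number 4 is Hg²⁺.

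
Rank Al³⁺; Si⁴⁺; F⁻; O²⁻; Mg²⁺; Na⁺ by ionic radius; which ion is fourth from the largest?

Each ion has 10 electrons. The ranking follows nuclear charge in reverse — greater Z gives a smaller radius. Si⁴⁺ (Z=14), Al³⁺ (Z=13), Mg²⁺ (Z=12), Na⁺ (Z=11), F⁻ (Z=9), O²⁻ (Z=8).
So the order is Si⁴⁺ < Al³⁺ < Mg²⁺ < Na⁺ < F⁻ < O²⁻; the 4th-largest ion is Mg²⁺.

Mg²⁺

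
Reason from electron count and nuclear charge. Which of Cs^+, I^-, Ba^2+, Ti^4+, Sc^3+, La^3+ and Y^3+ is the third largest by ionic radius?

Tabulating Z and e⁻: Ti^4+ has 18 e⁻ (Z=22), Sc^3+ has 18 e⁻ (Z=21), Y^3+ has 36 e⁻ (Z=39), La^3+ has 54 e⁻ (Z=57), Ba^2+ has 54 e⁻ (Z=56), Cs^+ has 54 e⁻ (Z=55), I^- has 54 e⁻ (Z=53). Ti^4+ < Sc^3+ (isoelectronic, higher Z=22 is smaller); Sc^3+ < Y^3+ (same group, 1 shell fewer); Y^3+ < La^3+ (same group, 1 shell fewer); La^3+ < Ba^2+ (both 54 e⁻, Z=57>56); Ba^2+ < Cs^+ (isoelectronic, higher Z=56 is smaller); Cs^+ < I^- (isoelectronic, higher Z=55 is smaller).
Full ascending order: Ti^4+ < Sc^3+ < Y^3+ < La^3+ < Ba^2+ < Cs^+ < I^-. Counting from the largest, position 3 is Ba^2+.

Ba^2+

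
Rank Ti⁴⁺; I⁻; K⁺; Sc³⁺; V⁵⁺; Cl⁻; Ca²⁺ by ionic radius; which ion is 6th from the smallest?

Cl⁻

Electron counts and nuclear charges: V⁵⁺ has 18 e⁻ (Z=23), Ti⁴⁺ has 18 e⁻ (Z=22), Sc³⁺ has 18 e⁻ (Z=21), Ca²⁺ has 18 e⁻ (Z=20), K⁺ has 18 e⁻ (Z=19), Cl⁻ has 18 e⁻ (Z=17), I⁻ has 54 e⁻ (Z=53). V⁵⁺ < Ti⁴⁺ (both 18 e⁻, Z=23>22); Ti⁴⁺ < Sc³⁺ (both 18 e⁻, Z=22>21); Sc³⁺ < Ca²⁺ (both 18 e⁻, Z=21>20); Ca²⁺ < K⁺ (both 18 e⁻, Z=20>19); K⁺ < Cl⁻ (both 18 e⁻, Z=19>17); Cl⁻ < I⁻ (same group, period 3 vs 5).
That gives V⁵⁺ < Ti⁴⁺ < Sc³⁺ < Ca²⁺ < K⁺ < Cl⁻ < I⁻. From the smallest end, number 6 is Cl⁻.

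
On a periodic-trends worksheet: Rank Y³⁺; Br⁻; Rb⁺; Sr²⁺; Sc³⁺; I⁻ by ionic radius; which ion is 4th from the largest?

Sr²⁺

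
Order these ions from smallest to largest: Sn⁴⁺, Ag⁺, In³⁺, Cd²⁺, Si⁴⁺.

Si⁴⁺ < Sn⁴⁺ < In³⁺ < Cd²⁺ < Ag⁺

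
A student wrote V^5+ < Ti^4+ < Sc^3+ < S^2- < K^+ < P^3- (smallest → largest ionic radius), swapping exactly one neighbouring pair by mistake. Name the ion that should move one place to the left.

The pair S^2-, K^+ is the wrong way round — both have 18 electrons but Z(K)=19 > Z(S)=16, so K^+ should be the smaller of the two. All other adjacent pairs agree with periodic trends, so K^+ is the misplaced ion.

K^+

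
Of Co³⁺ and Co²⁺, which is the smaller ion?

Co³⁺

Same element, different charge: the more highly charged cation has fewer electrons and a greater effective nuclear charge per electron, making Co³⁺ the smallest.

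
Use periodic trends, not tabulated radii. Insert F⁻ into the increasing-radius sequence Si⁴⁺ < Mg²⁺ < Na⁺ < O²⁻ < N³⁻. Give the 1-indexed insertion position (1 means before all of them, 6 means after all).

These species are isoelectronic with 10 electrons. The only difference is the number of protons: Si⁴⁺ (Z=14), Mg²⁺ (Z=12), Na⁺ (Z=11), F⁻ (Z=9), O²⁻ (Z=8), N³⁻ (Z=7). The strongest nuclear pull (Si⁴⁺) gives the smallest ion.
With F⁻ included the full order is Si⁴⁺ < Mg²⁺ < Na⁺ < F⁻ < O²⁻ < N³⁻, so it takes position 4.

4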